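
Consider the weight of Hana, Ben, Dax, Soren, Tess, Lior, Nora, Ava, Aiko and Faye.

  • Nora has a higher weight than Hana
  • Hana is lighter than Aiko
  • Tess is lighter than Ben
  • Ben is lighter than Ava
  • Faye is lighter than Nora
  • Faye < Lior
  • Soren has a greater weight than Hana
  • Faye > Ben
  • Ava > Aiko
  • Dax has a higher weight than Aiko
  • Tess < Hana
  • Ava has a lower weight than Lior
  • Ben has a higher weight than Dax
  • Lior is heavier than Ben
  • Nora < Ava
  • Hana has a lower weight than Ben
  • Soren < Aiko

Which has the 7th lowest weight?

Faye

The consecutive relations fix a unique order: Tess < Hana < Soren < Aiko < Dax < Ben < Faye < Nora < Ava < Lior.
Counting 7 from the smallest end gives Faye.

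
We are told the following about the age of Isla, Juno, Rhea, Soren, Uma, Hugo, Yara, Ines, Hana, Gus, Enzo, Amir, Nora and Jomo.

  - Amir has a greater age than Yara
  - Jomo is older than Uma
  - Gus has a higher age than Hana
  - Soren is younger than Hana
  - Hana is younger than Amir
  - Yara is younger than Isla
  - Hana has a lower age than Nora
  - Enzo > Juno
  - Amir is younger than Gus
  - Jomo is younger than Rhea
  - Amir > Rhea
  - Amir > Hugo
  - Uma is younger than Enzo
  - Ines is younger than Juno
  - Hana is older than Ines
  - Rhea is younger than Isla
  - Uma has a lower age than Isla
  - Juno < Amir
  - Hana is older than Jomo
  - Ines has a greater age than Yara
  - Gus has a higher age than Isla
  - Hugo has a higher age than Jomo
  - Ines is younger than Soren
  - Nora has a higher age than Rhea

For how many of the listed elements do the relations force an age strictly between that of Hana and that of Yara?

2

The relations place Yara below Hana. An element lies strictly between them when it is forced above Yara and also forced below Hana.
Above Yara: {Ines, Juno, Soren, Isla, Amir, Nora, Enzo, Gus}. Below Hana: {Ines, Soren, Uma, Jomo}.
Intersection: {Ines, Soren} — 2.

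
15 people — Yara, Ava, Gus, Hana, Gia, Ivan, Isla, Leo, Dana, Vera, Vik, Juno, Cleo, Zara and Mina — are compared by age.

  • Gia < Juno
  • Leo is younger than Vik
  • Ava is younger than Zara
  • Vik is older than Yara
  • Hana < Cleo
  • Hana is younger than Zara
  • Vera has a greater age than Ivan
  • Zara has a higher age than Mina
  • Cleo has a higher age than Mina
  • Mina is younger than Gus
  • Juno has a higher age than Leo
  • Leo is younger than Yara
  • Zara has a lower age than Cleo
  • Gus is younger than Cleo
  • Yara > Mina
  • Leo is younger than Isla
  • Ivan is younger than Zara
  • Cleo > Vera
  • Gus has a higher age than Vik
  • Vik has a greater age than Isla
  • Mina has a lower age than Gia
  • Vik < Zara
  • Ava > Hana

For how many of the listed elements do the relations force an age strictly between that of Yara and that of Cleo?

Chaining upward from Yara reaches: Vik, Gus, Zara.
Chaining downward from Cleo reaches: Hana, Leo, Mina, Ava, Isla, Vik, Gus, Ivan, Vera, Zara.
Strictly between Yara and Cleo are those in both lists: Vik, Gus, Zara — 3 elements.

3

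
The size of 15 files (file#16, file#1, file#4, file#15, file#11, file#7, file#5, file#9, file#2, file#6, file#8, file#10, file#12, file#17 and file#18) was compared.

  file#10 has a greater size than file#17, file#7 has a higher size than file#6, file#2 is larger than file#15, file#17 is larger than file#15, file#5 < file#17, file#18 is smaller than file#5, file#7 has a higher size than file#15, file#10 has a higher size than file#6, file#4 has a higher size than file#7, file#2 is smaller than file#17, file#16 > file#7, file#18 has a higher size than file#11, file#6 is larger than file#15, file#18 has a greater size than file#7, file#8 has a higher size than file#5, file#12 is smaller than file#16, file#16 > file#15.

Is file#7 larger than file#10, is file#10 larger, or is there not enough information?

file#10

file#7 < file#18 and file#18 < file#5 give file#7 < file#5.
Then file#5 < file#17 extends the chain to file#17.
With file#17 < file#10: file#7 < file#18 < file#5 < file#17 < file#10.
So file#10 is larger.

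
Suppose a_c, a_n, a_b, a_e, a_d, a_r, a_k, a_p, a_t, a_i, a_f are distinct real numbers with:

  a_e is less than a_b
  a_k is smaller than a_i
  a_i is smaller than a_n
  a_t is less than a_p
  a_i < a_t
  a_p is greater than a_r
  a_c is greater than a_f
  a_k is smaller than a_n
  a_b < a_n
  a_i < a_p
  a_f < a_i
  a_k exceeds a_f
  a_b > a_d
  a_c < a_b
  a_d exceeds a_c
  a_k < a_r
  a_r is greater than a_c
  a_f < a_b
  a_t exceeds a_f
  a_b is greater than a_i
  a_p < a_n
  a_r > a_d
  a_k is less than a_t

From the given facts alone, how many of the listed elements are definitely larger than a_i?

From a_i the given relations immediately reach a_b, a_t, a_p, a_n.
Nothing else is reachable above a_i; 4 in all.

4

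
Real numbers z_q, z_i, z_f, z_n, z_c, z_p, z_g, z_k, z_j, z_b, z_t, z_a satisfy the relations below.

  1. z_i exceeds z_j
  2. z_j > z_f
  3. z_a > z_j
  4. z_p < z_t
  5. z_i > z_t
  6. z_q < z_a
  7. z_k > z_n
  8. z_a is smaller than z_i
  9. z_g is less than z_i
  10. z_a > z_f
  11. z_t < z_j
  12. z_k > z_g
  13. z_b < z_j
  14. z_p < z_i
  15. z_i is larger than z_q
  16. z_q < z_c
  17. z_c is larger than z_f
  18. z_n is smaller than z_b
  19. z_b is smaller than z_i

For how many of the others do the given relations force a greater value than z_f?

4

Directly above z_f: z_j, z_a, z_c.
One step further: z_i (4 so far).
Nothing else is reachable above z_f; 4 in all.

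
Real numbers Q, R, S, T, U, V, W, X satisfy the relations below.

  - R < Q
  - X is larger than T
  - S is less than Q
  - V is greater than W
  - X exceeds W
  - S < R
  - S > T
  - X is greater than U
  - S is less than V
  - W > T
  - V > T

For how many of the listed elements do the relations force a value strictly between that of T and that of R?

The relations place T below R. An element lies strictly between them when it is forced above T and also forced below R.
Above T: {S, W, Q, V, X}. Below R: {S}.
Intersection: {S} — 1.

1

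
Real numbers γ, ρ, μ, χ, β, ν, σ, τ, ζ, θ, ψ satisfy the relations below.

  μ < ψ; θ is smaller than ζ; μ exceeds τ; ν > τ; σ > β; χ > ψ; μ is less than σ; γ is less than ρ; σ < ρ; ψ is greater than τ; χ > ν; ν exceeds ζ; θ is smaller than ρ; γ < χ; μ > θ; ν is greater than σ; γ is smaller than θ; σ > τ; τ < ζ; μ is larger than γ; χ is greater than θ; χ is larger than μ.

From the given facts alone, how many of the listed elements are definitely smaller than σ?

Directly below σ: τ, μ, β.
One step further: γ, θ (5 so far).
No other element is forced below σ by the given relations, so the count is 5.

5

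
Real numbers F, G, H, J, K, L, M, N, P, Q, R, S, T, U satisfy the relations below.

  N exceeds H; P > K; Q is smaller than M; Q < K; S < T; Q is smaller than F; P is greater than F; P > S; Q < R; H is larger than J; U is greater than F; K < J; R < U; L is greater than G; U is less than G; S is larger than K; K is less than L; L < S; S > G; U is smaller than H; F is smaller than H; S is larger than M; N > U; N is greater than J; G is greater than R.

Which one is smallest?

Q

K is not least since Q < K; M is not least since Q < M; R is not least since Q < R; F is not least since Q < F; U is not least since F < U; G is not least since U < G; J is not least since K < J; L is not least since G < L; H is not least since F < H; S is not least since M < S; P is not least since F < P; T is not least since S < T; N is not least since U < N.
Only Q has nothing below it, so Q is the smallest.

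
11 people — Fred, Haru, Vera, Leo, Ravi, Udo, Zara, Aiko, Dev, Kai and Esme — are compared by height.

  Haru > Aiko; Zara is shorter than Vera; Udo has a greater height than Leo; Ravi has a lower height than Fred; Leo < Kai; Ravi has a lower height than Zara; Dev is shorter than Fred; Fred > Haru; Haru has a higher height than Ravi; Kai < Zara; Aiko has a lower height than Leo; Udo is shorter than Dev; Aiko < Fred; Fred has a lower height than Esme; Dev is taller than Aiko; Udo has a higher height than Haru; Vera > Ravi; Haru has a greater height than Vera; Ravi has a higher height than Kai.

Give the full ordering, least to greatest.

Each adjacent pair is fixed by a given relation: Aiko < Leo; Leo < Kai; Kai < Ravi; Ravi < Zara; Zara < Vera; Vera < Haru; Haru < Udo; Udo < Dev; Dev < Fred; Fred < Esme. Chaining them end to end gives the full order.

Aiko < Leo < Kai < Ravi < Zara < Vera < Haru < Udo < Dev < Fred < Esme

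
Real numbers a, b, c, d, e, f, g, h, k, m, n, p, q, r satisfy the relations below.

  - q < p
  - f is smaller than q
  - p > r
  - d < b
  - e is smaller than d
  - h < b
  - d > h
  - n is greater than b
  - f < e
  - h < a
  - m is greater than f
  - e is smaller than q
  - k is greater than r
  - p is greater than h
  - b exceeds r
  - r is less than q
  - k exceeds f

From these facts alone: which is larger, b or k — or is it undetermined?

undetermined

Following every chain through k: below k we get f, r.
b is not reached, and no chain runs the other way from b to k.
So the given relations leave the order of k and b undetermined.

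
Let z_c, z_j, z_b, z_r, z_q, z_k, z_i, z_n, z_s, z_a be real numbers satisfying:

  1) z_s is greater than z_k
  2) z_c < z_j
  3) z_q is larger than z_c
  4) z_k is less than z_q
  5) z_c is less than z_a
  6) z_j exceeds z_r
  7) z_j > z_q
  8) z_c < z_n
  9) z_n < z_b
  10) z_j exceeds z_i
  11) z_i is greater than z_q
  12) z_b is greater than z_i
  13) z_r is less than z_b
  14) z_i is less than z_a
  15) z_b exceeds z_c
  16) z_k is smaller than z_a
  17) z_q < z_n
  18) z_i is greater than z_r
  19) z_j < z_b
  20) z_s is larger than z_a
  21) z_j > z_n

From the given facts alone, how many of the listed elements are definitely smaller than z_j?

6

Directly below z_j: z_r, z_c, z_q, z_n, z_i.
One step further: z_k (6 so far).
No other element is forced below z_j by the given relations, so the count is 6.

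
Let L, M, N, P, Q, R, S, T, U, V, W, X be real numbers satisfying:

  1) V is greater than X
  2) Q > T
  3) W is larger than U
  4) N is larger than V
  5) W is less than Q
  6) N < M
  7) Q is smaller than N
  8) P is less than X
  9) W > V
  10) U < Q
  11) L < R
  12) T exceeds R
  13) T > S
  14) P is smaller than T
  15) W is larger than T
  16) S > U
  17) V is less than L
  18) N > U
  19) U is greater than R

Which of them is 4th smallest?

Piecing the relations together gives one ordering: P < X < V < L < R < U < S < T < W < Q < N < M.
The 4th smallest is L.

L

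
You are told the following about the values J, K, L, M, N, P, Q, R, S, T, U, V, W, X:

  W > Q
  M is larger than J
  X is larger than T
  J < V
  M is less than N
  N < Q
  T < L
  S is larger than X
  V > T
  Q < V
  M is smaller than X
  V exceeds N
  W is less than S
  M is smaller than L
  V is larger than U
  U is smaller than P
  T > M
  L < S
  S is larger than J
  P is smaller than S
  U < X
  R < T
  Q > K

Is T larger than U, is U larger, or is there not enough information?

undetermined

Following every chain through U: above U we get P, X, V, S.
T is not reached, and no chain runs the other way from T to U.
So the given relations leave the order of U and T undetermined.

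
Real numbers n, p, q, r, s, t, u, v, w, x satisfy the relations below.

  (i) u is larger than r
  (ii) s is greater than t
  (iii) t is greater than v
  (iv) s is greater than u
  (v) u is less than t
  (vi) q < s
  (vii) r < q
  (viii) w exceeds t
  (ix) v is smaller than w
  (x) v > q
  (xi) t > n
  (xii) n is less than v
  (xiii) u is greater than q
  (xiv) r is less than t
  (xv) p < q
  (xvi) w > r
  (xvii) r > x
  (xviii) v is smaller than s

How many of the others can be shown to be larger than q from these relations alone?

The elements the relations force above q are v, u, t, s, w — no chain reaches any other.
That is 5.

5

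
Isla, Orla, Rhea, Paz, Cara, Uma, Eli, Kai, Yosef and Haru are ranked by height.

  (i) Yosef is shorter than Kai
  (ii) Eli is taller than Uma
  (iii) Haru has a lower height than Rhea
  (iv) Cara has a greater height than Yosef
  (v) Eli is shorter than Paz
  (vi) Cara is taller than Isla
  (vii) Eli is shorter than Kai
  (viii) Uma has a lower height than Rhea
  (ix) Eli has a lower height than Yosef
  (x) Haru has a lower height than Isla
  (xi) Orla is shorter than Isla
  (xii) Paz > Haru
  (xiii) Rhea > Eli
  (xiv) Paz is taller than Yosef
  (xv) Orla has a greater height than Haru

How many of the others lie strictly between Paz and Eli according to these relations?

The relations place Eli below Paz. An element lies strictly between them when it is forced above Eli and also forced below Paz.
Above Eli: {Rhea, Yosef, Kai, Cara}. Below Paz: {Haru, Uma, Yosef}.
Intersection: {Yosef} — 1.

1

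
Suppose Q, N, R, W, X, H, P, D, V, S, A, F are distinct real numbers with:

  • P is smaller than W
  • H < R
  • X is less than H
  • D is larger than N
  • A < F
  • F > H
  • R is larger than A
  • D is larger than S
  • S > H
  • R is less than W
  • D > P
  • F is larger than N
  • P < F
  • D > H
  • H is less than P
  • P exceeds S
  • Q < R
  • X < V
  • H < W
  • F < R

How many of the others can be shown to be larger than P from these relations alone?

From P the given relations immediately reach D, F, W.
From those, R — 4 in total.
Nothing else is reachable above P; 4 in all.

4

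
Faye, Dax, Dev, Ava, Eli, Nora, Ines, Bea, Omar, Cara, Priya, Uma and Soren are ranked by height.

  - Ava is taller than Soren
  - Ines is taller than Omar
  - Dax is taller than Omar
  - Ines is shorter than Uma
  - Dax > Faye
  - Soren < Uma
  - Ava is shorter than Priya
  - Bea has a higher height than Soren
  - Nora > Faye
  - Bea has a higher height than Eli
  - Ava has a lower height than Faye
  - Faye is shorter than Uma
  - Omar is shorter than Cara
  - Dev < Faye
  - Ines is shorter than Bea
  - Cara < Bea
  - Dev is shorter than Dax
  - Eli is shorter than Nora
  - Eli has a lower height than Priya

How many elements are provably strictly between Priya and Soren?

Chaining upward from Soren reaches: Ava, Faye, Uma, Nora, Dax, Bea.
Chaining downward from Priya reaches: Ava, Eli.
Strictly between Soren and Priya are those in both lists: Ava — 1 element.

1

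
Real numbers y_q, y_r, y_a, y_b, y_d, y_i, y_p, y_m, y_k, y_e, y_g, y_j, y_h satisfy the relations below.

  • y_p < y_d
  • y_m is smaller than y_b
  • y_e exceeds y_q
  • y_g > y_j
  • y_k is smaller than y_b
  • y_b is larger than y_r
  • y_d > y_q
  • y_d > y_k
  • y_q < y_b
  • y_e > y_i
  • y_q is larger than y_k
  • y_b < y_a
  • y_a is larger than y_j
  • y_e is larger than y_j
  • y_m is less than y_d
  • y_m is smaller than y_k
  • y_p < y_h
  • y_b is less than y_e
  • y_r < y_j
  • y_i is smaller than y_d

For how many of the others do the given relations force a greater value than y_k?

Directly above y_k: y_q, y_b, y_d.
One step further: y_a, y_e (5 so far).
Nothing else is reachable above y_k; 5 in all.

5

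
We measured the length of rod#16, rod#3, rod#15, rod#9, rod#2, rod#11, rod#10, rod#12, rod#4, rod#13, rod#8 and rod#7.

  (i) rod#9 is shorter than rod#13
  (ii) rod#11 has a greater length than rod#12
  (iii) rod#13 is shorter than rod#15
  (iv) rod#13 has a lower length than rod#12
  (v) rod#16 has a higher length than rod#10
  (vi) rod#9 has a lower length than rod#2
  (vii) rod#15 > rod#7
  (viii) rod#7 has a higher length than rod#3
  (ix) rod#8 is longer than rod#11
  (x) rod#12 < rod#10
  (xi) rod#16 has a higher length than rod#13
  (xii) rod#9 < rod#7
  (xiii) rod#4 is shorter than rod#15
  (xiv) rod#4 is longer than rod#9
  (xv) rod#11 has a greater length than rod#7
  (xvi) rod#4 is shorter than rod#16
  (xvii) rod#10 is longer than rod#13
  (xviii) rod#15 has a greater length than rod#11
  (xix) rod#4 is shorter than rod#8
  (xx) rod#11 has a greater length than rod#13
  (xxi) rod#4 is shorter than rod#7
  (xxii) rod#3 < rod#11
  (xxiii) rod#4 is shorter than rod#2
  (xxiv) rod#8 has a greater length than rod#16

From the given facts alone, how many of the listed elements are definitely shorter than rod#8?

9

Directly below rod#8: rod#4, rod#11, rod#16.
One step further: rod#9, rod#3, rod#13, rod#7, rod#12, rod#10 (9 so far).
No other element is forced below rod#8 by the given relations, so the count is 9.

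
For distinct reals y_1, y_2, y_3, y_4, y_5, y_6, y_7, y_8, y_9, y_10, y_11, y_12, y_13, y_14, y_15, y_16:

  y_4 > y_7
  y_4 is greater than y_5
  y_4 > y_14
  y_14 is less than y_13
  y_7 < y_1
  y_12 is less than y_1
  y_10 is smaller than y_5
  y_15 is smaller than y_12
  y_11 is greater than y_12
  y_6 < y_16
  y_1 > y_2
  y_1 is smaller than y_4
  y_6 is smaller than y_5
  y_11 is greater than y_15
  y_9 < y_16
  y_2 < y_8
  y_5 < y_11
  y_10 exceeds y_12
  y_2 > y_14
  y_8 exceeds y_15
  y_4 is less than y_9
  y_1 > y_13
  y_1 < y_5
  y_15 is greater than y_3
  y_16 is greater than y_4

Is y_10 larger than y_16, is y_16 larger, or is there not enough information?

y_16

Link the given pairs in sequence: y_10 < y_5; y_5 < y_4; y_4 < y_9; y_9 < y_16.
Chaining these gives y_10 < y_5 < y_4 < y_9 < y_16.
So y_16 is larger.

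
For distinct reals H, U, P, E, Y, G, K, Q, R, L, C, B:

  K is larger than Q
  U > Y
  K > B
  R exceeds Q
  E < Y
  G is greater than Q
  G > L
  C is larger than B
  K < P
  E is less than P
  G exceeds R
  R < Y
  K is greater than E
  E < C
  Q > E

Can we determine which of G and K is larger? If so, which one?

undetermined

Following every chain through K: above K we get P; below K we get E, B, Q.
G is not reached, and no chain runs the other way from G to K.
So the given relations leave the order of K and G undetermined.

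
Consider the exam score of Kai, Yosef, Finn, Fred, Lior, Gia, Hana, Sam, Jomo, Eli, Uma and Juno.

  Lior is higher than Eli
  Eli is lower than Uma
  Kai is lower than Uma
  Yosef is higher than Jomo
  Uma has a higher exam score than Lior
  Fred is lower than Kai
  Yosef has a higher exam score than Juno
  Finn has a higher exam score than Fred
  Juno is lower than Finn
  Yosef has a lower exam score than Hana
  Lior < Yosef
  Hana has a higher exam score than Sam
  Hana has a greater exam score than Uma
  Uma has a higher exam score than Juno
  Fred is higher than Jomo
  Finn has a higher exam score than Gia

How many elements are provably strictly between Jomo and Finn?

Chaining upward from Jomo reaches: Fred, Kai, Uma, Yosef, Hana.
Chaining downward from Finn reaches: Fred, Gia, Juno.
Strictly between Jomo and Finn are those in both lists: Fred — 1 element.

1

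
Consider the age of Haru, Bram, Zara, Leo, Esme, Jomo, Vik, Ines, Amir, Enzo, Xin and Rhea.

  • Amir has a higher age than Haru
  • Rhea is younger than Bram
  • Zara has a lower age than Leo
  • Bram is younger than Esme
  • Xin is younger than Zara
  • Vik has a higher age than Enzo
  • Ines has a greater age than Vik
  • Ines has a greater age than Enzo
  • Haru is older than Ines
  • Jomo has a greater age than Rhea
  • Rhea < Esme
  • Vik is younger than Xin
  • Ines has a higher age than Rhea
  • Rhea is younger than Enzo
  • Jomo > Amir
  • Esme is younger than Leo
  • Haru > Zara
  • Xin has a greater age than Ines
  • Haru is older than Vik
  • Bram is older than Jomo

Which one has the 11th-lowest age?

The consecutive relations fix a unique order: Rhea < Enzo < Vik < Ines < Xin < Zara < Haru < Amir < Jomo < Bram < Esme < Leo.
Counting 11 from the smallest end gives Esme.

Esme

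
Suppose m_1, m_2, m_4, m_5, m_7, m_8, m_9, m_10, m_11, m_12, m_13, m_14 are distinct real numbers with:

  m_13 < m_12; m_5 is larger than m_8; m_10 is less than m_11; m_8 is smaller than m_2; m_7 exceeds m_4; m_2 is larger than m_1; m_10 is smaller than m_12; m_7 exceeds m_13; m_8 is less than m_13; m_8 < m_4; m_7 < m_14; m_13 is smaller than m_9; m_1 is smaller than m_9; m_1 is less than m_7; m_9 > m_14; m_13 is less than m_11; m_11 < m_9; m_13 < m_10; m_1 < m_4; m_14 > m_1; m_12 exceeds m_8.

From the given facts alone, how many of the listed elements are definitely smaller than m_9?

From m_9 the given relations immediately reach m_13, m_1, m_14, m_11.
From those, m_8, m_10, m_7 — 7 in total.
From those, m_4 — 8 in total.
No other element is forced below m_9 by the given relations, so the count is 8.

8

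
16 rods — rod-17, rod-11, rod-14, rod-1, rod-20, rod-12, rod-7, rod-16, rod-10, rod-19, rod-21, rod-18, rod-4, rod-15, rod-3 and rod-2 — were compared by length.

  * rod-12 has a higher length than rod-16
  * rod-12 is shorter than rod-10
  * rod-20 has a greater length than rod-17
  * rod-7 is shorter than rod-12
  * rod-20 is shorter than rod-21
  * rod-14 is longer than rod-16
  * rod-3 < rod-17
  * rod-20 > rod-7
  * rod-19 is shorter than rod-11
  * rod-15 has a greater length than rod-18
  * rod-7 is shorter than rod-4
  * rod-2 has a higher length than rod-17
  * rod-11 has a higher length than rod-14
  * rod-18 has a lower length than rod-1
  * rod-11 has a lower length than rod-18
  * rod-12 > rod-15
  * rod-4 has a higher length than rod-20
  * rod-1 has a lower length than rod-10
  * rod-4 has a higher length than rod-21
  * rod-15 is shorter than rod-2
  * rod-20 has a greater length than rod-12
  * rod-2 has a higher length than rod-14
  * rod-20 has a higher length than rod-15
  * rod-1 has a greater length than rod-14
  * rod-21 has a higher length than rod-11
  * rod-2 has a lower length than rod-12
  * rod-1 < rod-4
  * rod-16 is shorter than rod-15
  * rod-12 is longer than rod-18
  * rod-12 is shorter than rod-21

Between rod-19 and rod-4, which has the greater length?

The relevant relations are rod-19 < rod-11; rod-11 < rod-18; rod-18 < rod-15; rod-15 < rod-2; rod-2 < rod-12; rod-12 < rod-20; rod-20 < rod-21; rod-21 < rod-4.
Chaining these gives rod-19 < rod-11 < rod-18 < rod-15 < rod-2 < rod-12 < rod-20 < rod-21 < rod-4.
So rod-19 < rod-4; rod-4 is the longer of the two.

rod-4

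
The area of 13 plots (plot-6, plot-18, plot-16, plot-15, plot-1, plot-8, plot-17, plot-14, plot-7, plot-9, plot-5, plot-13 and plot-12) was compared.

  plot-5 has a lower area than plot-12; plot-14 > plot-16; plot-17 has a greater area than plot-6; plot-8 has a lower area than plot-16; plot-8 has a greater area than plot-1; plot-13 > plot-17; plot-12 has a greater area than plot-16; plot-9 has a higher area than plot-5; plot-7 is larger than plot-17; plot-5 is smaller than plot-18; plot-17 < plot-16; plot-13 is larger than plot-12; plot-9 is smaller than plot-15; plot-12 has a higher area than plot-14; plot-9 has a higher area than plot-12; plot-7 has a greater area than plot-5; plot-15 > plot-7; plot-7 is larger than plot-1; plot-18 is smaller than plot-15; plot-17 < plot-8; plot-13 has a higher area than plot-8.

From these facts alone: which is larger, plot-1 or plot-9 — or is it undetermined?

plot-9

Following the relations from plot-1: plot-1 < plot-8 < plot-16 < plot-14 < plot-12 < plot-9.
So plot-9 is larger.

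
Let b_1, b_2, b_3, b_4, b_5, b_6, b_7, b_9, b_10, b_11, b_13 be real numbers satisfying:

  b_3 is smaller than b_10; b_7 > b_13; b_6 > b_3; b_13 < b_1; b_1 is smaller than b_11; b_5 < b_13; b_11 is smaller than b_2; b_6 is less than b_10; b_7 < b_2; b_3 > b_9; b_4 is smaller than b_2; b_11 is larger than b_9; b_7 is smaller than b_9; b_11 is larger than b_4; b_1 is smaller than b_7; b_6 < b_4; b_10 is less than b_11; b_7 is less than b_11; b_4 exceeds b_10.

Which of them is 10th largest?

Piecing the relations together gives one ordering: b_5 < b_13 < b_1 < b_7 < b_9 < b_3 < b_6 < b_10 < b_4 < b_11 < b_2.
The 10th largest is b_13.

b_13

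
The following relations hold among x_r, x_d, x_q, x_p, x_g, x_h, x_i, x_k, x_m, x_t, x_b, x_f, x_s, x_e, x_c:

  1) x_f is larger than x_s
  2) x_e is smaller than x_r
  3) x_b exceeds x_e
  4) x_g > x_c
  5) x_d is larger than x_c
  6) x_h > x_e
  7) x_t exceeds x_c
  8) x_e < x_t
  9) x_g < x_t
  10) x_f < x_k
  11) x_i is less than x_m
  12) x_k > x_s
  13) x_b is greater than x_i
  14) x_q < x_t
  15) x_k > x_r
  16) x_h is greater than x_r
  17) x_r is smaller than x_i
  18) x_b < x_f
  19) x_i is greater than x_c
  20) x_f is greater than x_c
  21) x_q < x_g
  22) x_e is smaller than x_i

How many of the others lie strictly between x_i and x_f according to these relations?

The relations place x_i below x_f. An element lies strictly between them when it is forced above x_i and also forced below x_f.
Above x_i: {x_b, x_m, x_k}. Below x_f: {x_c, x_e, x_r, x_b, x_s}.
Intersection: {x_b} — 1.

1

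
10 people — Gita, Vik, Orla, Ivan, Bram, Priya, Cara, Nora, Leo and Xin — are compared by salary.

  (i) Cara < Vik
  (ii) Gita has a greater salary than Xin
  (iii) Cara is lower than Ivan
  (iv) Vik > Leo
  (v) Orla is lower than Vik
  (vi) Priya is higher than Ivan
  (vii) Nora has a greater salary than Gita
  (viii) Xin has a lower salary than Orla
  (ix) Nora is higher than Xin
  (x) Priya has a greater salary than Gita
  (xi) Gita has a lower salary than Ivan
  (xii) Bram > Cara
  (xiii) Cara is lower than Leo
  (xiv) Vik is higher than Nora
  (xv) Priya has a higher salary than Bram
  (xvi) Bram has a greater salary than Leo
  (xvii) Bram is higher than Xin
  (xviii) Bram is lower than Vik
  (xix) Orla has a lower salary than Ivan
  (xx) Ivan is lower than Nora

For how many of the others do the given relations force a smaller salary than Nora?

5

Directly below Nora: Xin, Gita, Ivan.
One step further: Cara, Orla (5 so far).
No other element is forced below Nora by the given relations, so the count is 5.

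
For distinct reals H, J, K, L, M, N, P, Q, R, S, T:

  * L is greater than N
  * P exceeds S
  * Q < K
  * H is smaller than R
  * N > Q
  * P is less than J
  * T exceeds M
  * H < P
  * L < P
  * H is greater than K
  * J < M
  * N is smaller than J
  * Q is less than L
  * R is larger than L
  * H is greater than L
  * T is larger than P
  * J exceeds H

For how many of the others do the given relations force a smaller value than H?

4

The elements the relations force below H are Q, K, N, L — no chain reaches any other.
That is 4.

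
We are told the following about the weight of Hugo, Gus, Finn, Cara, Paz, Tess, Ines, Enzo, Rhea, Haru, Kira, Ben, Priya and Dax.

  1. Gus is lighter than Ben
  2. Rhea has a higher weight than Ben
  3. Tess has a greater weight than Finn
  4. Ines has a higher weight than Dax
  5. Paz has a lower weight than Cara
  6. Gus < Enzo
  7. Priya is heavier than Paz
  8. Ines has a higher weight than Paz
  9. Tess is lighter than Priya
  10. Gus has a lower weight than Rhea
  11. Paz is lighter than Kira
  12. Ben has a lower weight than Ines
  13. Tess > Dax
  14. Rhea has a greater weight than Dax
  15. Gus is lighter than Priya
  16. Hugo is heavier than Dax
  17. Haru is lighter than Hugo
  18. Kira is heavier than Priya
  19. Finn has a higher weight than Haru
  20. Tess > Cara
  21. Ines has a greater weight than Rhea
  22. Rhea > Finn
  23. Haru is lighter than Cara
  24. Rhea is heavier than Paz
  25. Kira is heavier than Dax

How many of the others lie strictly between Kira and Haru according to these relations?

4

The relations place Haru below Kira. An element lies strictly between them when it is forced above Haru and also forced below Kira.
Above Haru: {Finn, Cara, Rhea, Tess, Ines, Priya, Hugo}. Below Kira: {Paz, Dax, Gus, Finn, Cara, Tess, Priya}.
Intersection: {Finn, Cara, Tess, Priya} — 4.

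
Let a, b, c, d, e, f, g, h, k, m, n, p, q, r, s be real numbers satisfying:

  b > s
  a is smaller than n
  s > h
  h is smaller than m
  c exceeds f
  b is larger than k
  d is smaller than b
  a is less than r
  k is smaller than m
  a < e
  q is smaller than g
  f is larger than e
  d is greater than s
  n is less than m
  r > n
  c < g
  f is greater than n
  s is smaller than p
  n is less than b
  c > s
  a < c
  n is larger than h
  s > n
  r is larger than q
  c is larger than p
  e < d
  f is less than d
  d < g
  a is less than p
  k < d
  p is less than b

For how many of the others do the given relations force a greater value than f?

4

The elements the relations force above f are d, c, g, b — no chain reaches any other.
That is 4.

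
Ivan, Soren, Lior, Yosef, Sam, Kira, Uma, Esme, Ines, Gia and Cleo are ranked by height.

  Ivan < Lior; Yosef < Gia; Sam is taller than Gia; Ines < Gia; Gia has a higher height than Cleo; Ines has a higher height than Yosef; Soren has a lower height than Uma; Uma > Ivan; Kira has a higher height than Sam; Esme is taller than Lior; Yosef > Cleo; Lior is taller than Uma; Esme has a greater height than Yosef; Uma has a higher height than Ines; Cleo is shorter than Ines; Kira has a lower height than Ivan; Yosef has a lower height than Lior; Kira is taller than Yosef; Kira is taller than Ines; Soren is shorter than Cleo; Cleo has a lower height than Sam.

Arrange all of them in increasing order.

Nothing is placed below Soren, so it is least; from there Soren < Cleo; Cleo < Yosef; Yosef < Ines; Ines < Gia; Gia < Sam; Sam < Kira; Kira < Ivan; Ivan < Uma; Uma < Lior; Lior < Esme, each given directly.

Soren < Cleo < Yosef < Ines < Gia < Sam < Kira < Ivan < Uma < Lior < Esme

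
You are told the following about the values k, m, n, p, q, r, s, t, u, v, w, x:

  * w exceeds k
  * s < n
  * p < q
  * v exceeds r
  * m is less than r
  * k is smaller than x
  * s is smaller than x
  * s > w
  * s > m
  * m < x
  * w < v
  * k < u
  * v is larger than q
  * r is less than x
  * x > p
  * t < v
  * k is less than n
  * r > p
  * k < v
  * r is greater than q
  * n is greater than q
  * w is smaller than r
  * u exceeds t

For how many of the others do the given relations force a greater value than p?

5

Directly above p: q, r, x.
One step further: v, n (5 so far).
No other element is forced above p by the given relations, so the count is 5.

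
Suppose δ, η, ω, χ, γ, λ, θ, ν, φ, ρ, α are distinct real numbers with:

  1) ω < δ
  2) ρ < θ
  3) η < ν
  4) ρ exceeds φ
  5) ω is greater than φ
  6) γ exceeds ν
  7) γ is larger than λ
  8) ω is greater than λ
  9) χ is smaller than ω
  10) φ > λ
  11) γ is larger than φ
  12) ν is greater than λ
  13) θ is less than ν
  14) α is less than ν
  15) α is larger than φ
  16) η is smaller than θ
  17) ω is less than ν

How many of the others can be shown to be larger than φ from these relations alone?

7

From φ the given relations immediately reach ρ, α, ω, γ.
From those, θ, ν, δ — 7 in total.
No other element is forced above φ by the given relations, so the count is 7.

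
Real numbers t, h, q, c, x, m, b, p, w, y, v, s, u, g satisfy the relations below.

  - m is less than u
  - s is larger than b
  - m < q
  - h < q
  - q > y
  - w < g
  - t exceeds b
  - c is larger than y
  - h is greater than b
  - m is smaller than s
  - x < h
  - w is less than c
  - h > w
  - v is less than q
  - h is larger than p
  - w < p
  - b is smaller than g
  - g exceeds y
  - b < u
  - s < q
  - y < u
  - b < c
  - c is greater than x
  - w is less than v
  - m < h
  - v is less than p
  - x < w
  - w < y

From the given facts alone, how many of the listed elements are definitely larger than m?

4

The elements the relations force above m are u, s, h, q — no chain reaches any other.
That is 4.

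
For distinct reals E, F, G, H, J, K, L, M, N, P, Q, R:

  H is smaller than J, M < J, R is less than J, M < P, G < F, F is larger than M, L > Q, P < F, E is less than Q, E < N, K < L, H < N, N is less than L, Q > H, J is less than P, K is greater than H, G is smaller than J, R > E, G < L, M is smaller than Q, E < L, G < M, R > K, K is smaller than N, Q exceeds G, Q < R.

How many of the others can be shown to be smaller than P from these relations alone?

The elements the relations force below P are G, H, M, E, K, Q, R, J — no chain reaches any other.
That is 8.

8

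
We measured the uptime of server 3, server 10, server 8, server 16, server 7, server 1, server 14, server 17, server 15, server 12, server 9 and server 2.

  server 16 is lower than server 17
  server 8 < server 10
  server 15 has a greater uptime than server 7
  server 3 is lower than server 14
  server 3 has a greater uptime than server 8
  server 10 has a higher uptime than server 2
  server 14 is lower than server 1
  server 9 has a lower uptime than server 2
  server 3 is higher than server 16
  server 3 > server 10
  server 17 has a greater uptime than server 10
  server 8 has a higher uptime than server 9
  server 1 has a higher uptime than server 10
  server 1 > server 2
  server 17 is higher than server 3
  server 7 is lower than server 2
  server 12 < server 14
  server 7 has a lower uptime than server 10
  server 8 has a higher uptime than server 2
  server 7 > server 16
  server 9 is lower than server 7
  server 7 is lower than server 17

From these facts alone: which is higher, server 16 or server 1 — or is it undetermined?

server 1

The relevant relations are server 16 < server 7; server 7 < server 2; server 2 < server 8; server 8 < server 10; server 10 < server 3; server 3 < server 14; server 14 < server 1.
Chaining these gives server 16 < server 7 < server 2 < server 8 < server 10 < server 3 < server 14 < server 1.
So server 1 is higher.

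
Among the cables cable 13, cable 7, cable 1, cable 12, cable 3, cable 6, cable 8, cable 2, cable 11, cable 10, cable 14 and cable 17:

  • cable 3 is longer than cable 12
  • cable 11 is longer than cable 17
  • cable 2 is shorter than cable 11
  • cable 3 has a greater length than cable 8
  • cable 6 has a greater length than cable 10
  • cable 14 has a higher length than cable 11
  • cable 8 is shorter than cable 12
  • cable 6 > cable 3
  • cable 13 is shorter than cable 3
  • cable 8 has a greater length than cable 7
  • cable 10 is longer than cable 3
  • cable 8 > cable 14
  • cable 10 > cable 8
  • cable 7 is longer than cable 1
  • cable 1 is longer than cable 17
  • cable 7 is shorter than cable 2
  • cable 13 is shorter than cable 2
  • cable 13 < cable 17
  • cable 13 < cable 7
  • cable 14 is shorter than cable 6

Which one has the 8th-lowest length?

cable 8

Chaining the given pairs: cable 13 < cable 17 < cable 1 < cable 7 < cable 2 < cable 11 < cable 14 < cable 8 < cable 12 < cable 3 < cable 10 < cable 6.
The 8th smallest is cable 8.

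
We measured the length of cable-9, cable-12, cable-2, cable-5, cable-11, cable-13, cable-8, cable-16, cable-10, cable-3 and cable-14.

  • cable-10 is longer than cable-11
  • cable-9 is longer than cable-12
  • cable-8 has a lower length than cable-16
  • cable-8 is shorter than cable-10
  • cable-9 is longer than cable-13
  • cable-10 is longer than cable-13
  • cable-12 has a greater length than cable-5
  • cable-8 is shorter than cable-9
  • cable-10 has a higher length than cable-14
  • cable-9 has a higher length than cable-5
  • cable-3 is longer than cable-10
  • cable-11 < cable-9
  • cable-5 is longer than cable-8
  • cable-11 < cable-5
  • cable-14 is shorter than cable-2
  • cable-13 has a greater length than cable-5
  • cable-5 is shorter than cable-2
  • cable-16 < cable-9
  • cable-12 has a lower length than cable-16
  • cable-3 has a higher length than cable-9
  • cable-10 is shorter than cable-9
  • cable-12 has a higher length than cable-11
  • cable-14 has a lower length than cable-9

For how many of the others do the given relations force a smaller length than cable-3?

From cable-3 the given relations immediately reach cable-10, cable-9.
From those, cable-14, cable-11, cable-8, cable-5, cable-13, cable-12, cable-16 — 9 in total.
No other element is forced below cable-3 by the given relations, so the count is 9.

9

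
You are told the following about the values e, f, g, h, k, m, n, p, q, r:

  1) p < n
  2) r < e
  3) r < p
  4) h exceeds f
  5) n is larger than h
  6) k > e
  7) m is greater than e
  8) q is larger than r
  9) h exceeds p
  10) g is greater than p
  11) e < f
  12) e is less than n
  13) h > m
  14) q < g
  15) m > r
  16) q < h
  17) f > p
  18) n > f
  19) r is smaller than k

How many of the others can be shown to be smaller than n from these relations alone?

7

From n the given relations immediately reach e, p, f, h.
From those, r, q, m — 7 in total.
Nothing else is reachable below n; 7 in all.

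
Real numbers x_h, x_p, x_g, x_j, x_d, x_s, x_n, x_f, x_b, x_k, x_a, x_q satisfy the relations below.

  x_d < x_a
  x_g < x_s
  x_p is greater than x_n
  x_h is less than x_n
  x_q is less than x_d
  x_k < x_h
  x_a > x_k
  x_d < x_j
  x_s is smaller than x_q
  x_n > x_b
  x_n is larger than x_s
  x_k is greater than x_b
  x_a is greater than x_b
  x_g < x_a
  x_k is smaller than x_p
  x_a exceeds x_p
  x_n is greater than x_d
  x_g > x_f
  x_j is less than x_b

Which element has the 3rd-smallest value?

The consecutive relations fix a unique order: x_f < x_g < x_s < x_q < x_d < x_j < x_b < x_k < x_h < x_n < x_p < x_a.
Counting 3 from the smallest end gives x_s.

x_s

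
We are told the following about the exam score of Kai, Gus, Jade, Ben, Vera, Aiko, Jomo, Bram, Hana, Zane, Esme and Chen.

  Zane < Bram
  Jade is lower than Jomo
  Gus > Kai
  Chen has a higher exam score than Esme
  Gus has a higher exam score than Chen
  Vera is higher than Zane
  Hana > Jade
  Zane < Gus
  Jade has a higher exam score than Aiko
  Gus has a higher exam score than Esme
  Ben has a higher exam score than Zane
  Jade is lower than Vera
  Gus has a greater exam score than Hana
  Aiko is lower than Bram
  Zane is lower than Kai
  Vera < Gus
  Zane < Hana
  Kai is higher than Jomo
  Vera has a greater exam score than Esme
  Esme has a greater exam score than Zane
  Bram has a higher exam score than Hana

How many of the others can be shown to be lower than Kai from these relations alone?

From Kai the given relations immediately reach Zane, Jomo.
From those, Jade — 3 in total.
From those, Aiko — 4 in total.
Nothing else is reachable below Kai; 4 in all.

4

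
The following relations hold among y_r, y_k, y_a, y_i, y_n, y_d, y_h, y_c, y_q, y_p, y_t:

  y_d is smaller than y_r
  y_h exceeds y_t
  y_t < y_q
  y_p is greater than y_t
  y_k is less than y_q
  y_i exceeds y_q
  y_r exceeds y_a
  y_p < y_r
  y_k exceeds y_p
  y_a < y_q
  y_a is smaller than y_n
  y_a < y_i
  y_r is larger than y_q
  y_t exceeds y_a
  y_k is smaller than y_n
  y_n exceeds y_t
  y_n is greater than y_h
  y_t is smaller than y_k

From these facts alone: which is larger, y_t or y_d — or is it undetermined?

Following every chain through y_t: above y_t we get y_p, y_k, y_h, y_q, y_n, y_i, y_r; below y_t we get y_a.
y_d is not reached, and no chain runs the other way from y_d to y_t.
So the given relations leave the order of y_t and y_d undetermined.

undetermined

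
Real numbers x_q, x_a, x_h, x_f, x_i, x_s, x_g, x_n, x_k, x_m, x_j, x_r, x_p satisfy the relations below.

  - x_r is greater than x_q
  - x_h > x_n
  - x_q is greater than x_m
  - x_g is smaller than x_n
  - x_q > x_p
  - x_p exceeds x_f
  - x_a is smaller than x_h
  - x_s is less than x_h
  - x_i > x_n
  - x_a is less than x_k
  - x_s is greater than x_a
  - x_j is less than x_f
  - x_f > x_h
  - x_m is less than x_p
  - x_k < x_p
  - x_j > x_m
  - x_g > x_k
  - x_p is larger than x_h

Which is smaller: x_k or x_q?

Link the given pairs in sequence: x_k < x_g; x_g < x_n; x_n < x_h; x_h < x_f; x_f < x_p; x_p < x_q.
Chaining these gives x_k < x_g < x_n < x_h < x_f < x_p < x_q.
So x_k < x_q; x_k is the smaller of the two.

x_k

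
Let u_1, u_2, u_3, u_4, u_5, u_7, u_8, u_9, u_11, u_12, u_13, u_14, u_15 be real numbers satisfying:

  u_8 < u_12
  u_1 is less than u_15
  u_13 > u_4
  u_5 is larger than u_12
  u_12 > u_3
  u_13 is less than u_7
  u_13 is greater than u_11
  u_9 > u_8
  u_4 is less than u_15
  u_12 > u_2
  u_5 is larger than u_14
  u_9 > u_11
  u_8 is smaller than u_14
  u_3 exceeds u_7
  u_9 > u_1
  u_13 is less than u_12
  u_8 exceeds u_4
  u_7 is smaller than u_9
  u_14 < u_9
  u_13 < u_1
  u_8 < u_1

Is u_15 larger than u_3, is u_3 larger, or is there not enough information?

Following every chain through u_3: above u_3 we get u_12, u_5; below u_3 we get u_4, u_11, u_13, u_7.
u_15 is not reached, and no chain runs the other way from u_15 to u_3.
So the given relations leave the order of u_3 and u_15 undetermined.

undetermined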